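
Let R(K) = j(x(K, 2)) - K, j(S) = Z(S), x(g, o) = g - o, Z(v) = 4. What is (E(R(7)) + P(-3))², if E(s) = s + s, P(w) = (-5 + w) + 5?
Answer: 81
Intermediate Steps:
j(S) = 4
P(w) = w
R(K) = 4 - K
E(s) = 2*s
(E(R(7)) + P(-3))² = (2*(4 - 1*7) - 3)² = (2*(4 - 7) - 3)² = (2*(-3) - 3)² = (-6 - 3)² = (-9)² = 81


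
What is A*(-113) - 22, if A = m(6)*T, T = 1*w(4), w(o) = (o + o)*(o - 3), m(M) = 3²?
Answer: -8158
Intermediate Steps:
m(M) = 9
w(o) = 2*o*(-3 + o) (w(o) = (2*o)*(-3 + o) = 2*o*(-3 + o))
T = 8 (T = 1*(2*4*(-3 + 4)) = 1*(2*4*1) = 1*8 = 8)
A = 72 (A = 9*8 = 72)
A*(-113) - 22 = 72*(-113) - 22 = -8136 - 22 = -8158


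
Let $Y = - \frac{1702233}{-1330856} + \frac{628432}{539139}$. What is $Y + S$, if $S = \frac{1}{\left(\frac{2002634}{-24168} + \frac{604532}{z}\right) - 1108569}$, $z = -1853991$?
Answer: $\frac{14522613590978369996481561671}{5940516657626330307176096088} \approx 2.4447$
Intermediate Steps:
$Y = \frac{1754092695179}{717516372984}$ ($Y = \left(-1702233\right) \left(- \frac{1}{1330856}\right) + 628432 \cdot \frac{1}{539139} = \frac{1702233}{1330856} + \frac{628432}{539139} = \frac{1754092695179}{717516372984} \approx 2.4447$)
$S = - \frac{7467875748}{8279276796041557}$ ($S = \frac{1}{\left(\frac{2002634}{-24168} + \frac{604532}{-1853991}\right) - 1108569} = \frac{1}{\left(2002634 \left(- \frac{1}{24168}\right) + 604532 \left(- \frac{1}{1853991}\right)\right) - 1108569} = \frac{1}{\left(- \frac{1001317}{12084} - \frac{604532}{1853991}\right) - 1108569} = \frac{1}{- \frac{621245956945}{7467875748} - 1108569} = \frac{1}{- \frac{8279276796041557}{7467875748}} = - \frac{7467875748}{8279276796041557} \approx -9.02 \cdot 10^{-7}$)
$Y + S = \frac{1754092695179}{717516372984} - \frac{7467875748}{8279276796041557} = \frac{14522613590978369996481561671}{5940516657626330307176096088}$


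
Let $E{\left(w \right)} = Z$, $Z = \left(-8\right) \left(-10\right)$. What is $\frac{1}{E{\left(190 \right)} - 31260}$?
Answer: $- \frac{1}{31180} \approx -3.2072 \cdot 10^{-5}$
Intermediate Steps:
$Z = 80$
$E{\left(w \right)} = 80$
$\frac{1}{E{\left(190 \right)} - 31260} = \frac{1}{80 - 31260} = \frac{1}{-31180} = - \frac{1}{31180}$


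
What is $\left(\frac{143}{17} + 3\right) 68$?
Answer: $776$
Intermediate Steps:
$\left(\frac{143}{17} + 3\right) 68 = \frac{194}{17} \cdot 68 = 776$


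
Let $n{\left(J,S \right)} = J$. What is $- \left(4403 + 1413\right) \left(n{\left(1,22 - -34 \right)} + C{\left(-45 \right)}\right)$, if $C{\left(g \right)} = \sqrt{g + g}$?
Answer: $-5816 - 17448 i \sqrt{10} \approx -5816.0 - 55175.0 i$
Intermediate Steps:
$C{\left(g \right)} = \sqrt{2} \sqrt{g}$ ($C{\left(g \right)} = \sqrt{2 g} = \sqrt{2} \sqrt{g}$)
$- \left(4403 + 1413\right) \left(n{\left(1,22 - -34 \right)} + C{\left(-45 \right)}\right) = - \left(4403 + 1413\right) \left(1 + \sqrt{2} \sqrt{-45}\right) = - 5816 \left(1 + \sqrt{2} \cdot 3 i \sqrt{5}\right) = - 5816 \left(1 + 3 i \sqrt{10}\right) = - (5816 + 17448 i \sqrt{10}) = -5816 - 17448 i \sqrt{10}$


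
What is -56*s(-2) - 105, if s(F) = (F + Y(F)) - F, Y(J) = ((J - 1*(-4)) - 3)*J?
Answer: -217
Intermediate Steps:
Y(J) = J*(1 + J) (Y(J) = ((J + 4) - 3)*J = ((4 + J) - 3)*J = (1 + J)*J = J*(1 + J))
s(F) = F*(1 + F) (s(F) = (F + F*(1 + F)) - F = F*(1 + F))
-56*s(-2) - 105 = -(-112)*(1 - 2) - 105 = -(-112)*(-1) - 105 = -56*2 - 105 = -112 - 105 = -217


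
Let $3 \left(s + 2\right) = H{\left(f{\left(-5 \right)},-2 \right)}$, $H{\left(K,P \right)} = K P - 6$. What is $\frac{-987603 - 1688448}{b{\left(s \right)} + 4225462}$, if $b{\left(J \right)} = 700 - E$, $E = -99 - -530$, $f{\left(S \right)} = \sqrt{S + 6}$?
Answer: $- \frac{892017}{1408577} \approx -0.63328$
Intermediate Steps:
$f{\left(S \right)} = \sqrt{6 + S}$
$E = 431$ ($E = -99 + 530 = 431$)
$H{\left(K,P \right)} = -6 + K P$
$s = - \frac{14}{3}$ ($s = -2 + \frac{-6 + \sqrt{6 - 5} \left(-2\right)}{3} = -2 + \frac{-6 + \sqrt{1} \left(-2\right)}{3} = -2 + \frac{-6 + 1 \left(-2\right)}{3} = -2 + \frac{-6 - 2}{3} = -2 + \frac{1}{3} \left(-8\right) = -2 - \frac{8}{3} = - \frac{14}{3} \approx -4.6667$)
$b{\left(J \right)} = 269$ ($b{\left(J \right)} = 700 - 431 = 269$)
$\frac{-987603 - 1688448}{b{\left(s \right)} + 4225462} = \frac{-987603 - 1688448}{269 + 4225462} = - \frac{2676051}{4225731} = \left(-2676051\right) \frac{1}{4225731} = - \frac{892017}{1408577}$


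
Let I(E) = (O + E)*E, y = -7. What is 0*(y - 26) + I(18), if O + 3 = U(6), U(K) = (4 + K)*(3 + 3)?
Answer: 1350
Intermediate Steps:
U(K) = 24 + 6*K (U(K) = (4 + K)*6 = 24 + 6*K)
O = 57 (O = -3 + (24 + 6*6) = -3 + (24 + 36) = -3 + 60 = 57)
I(E) = E*(57 + E) (I(E) = (57 + E)*E = E*(57 + E))
0*(y - 26) + I(18) = 0*(-7 - 26) + 18*(57 + 18) = 0*(-33) + 18*75 = 0 + 1350 = 1350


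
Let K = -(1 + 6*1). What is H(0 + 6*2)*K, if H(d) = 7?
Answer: -49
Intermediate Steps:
K = -7 (K = -(1 + 6) = -1*7 = -7)
H(0 + 6*2)*K = 7*(-7) = -49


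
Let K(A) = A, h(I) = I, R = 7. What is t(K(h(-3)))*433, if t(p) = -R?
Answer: -3031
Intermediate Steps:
t(p) = -7 (t(p) = -1*7 = -7)
t(K(h(-3)))*433 = -7*433 = -3031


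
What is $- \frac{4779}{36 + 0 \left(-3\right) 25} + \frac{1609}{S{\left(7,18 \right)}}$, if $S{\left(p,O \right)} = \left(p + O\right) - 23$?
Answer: $\frac{2687}{4} \approx 671.75$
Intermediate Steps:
$S{\left(p,O \right)} = -23 + O + p$ ($S{\left(p,O \right)} = \left(O + p\right) - 23 = -23 + O + p$)
$- \frac{4779}{36 + 0 \left(-3\right) 25} + \frac{1609}{S{\left(7,18 \right)}} = - \frac{4779}{36 + 0 \left(-3\right) 25} + \frac{1609}{-23 + 18 + 7} = - \frac{4779}{36 + 0 \cdot 25} + \frac{1609}{2} = - \frac{4779}{36 + 0} + 1609 \cdot \frac{1}{2} = - \frac{4779}{36} + \frac{1609}{2} = \left(-4779\right) \frac{1}{36} + \frac{1609}{2} = - \frac{531}{4} + \frac{1609}{2} = \frac{2687}{4}$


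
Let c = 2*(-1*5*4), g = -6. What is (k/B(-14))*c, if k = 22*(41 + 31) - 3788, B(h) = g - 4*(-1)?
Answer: -44080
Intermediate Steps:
B(h) = -2 (B(h) = -6 - 4*(-1) = -6 + 4 = -2)
c = -40 (c = 2*(-5*4) = 2*(-20) = -40)
k = -2204 (k = 22*72 - 3788 = 1584 - 3788 = -2204)
(k/B(-14))*c = -2204/(-2)*(-40) = -2204*(-1/2)*(-40) = 1102*(-40) = -44080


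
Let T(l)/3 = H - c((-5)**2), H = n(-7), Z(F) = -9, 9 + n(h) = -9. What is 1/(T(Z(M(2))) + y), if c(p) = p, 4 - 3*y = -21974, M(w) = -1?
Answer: 1/7197 ≈ 0.00013895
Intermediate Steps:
n(h) = -18 (n(h) = -9 - 9 = -18)
y = 7326 (y = 4/3 - 1/3*(-21974) = 4/3 + 21974/3 = 7326)
H = -18
T(l) = -129 (T(l) = 3*(-18 - 1*(-5)**2) = 3*(-18 - 1*25) = 3*(-18 - 25) = 3*(-43) = -129)
1/(T(Z(M(2))) + y) = 1/(-129 + 7326) = 1/7197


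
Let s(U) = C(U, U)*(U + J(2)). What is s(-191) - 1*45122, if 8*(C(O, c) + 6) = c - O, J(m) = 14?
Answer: -44060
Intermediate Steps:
C(O, c) = -6 - O/8 + c/8 (C(O, c) = -6 + (c - O)/8 = -6 + (-O/8 + c/8) = -6 - O/8 + c/8)
s(U) = -84 - 6*U (s(U) = (-6 - U/8 + U/8)*(U + 14) = -6*(14 + U) = -84 - 6*U)
s(-191) - 1*45122 = (-84 - 6*(-191)) - 1*45122 = (-84 + 1146) - 45122 = 1062 - 45122 = -44060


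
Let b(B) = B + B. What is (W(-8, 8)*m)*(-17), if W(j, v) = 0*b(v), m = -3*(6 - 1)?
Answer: 0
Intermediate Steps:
b(B) = 2*B
m = -15 (m = -3*5 = -15)
W(j, v) = 0 (W(j, v) = 0*(2*v) = 0)
(W(-8, 8)*m)*(-17) = (0*(-15))*(-17) = 0*(-17) = 0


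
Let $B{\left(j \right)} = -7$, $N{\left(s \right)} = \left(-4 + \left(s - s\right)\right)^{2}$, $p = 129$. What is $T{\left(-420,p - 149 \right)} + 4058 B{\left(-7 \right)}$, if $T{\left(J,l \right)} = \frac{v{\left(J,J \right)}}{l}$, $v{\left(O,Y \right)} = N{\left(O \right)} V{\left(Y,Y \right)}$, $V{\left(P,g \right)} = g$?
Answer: $-28070$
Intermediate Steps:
$N{\left(s \right)} = 16$ ($N{\left(s \right)} = \left(-4 + 0\right)^{2} = \left(-4\right)^{2} = 16$)
$v{\left(O,Y \right)} = 16 Y$
$T{\left(J,l \right)} = \frac{16 J}{l}$
$T{\left(-420,p - 149 \right)} + 4058 B{\left(-7 \right)} = 16 \left(-420\right) \frac{1}{129 - 149} + 4058 \left(-7\right) = 16 \left(-420\right) \frac{1}{129 - 149} - 28406 = 16 \left(-420\right) \frac{1}{-20} - 28406 = 16 \left(-420\right) \left(- \frac{1}{20}\right) - 28406 = 336 - 28406 = -28070$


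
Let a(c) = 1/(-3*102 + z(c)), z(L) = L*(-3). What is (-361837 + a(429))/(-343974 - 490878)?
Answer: 288203171/664959618 ≈ 0.43341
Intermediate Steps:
z(L) = -3*L
a(c) = 1/(-306 - 3*c) (a(c) = 1/(-3*102 - 3*c) = 1/(-306 - 3*c))
(-361837 + a(429))/(-343974 - 490878) = (-361837 - 1/(306 + 3*429))/(-343974 - 490878) = (-361837 - 1/(306 + 1287))/(-834852) = (-361837 - 1/1593)*(-1/834852) = -576406342/1593*(-1/834852) = 288203171/664959618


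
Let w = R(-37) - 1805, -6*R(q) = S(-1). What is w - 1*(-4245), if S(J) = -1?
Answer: 14641/6 ≈ 2440.2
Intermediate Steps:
R(q) = 1/6 (R(q) = -1/6*(-1) = 1/6)
w = -10829/6 (w = 1/6 - 1805 = -10829/6 ≈ -1804.8)
w - 1*(-4245) = -10829/6 - 1*(-4245) = -10829/6 + 4245 = 14641/6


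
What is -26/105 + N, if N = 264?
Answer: 27694/105 ≈ 263.75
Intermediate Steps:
-26/105 + N = -26/105 + 264 = 27694/105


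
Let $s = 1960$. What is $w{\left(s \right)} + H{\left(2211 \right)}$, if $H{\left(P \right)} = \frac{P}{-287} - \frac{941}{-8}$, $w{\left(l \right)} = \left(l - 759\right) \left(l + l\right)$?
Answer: $\frac{10809636699}{2296} \approx 4.708 \cdot 10^{6}$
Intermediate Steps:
$w{\left(l \right)} = 2 l \left(-759 + l\right)$ ($w{\left(l \right)} = \left(-759 + l\right) 2 l = 2 l \left(-759 + l\right)$)
$H{\left(P \right)} = \frac{941}{8} - \frac{P}{287}$ ($H{\left(P \right)} = P \left(- \frac{1}{287}\right) - - \frac{941}{8} = - \frac{P}{287} + \frac{941}{8} = \frac{941}{8} - \frac{P}{287}$)
$w{\left(s \right)} + H{\left(2211 \right)} = 2 \cdot 1960 \left(-759 + 1960\right) + \left(\frac{941}{8} - \frac{2211}{287}\right) = 2 \cdot 1960 \cdot 1201 + \left(\frac{941}{8} - \frac{2211}{287}\right) = 4707920 + \frac{252379}{2296} = \frac{10809636699}{2296}$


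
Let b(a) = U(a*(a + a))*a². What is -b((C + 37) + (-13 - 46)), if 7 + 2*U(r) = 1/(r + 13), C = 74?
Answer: 3946384/417 ≈ 9463.8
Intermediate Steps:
U(r) = -7/2 + 1/(2*(13 + r)) (U(r) = -7/2 + 1/(2*(r + 13)) = -7/2 + 1/(2*(13 + r)))
b(a) = a²*(-90 - 14*a²)/(2*(13 + 2*a²)) (b(a) = ((-90 - 7*a*(a + a))/(2*(13 + a*(a + a))))*a² = ((-90 - 7*a*2*a)/(2*(13 + a*(2*a))))*a² = ((-90 - 14*a²)/(2*(13 + 2*a²)))*a² = a²*(-90 - 14*a²)/(2*(13 + 2*a²)))
-b((C + 37) + (-13 - 46)) = -((74 + 37) + (-13 - 46))²*(-45 - 7*((74 + 37) + (-13 - 46))²)/(13 + 2*((74 + 37) + (-13 - 46))²) = -(111 - 59)²*(-45 - 7*(111 - 59)²)/(13 + 2*(111 - 59)²) = -52²*(-45 - 7*52²)/(13 + 2*52²) = -2704*(-45 - 7*2704)/(13 + 2*2704) = -2704*(-45 - 18928)/(13 + 5408) = -2704*(-18973)/5421 = -1*(-3946384/417) = 3946384/417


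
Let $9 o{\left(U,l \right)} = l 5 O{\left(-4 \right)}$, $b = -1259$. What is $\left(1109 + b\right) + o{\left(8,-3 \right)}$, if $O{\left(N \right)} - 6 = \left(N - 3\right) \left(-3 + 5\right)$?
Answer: $- \frac{410}{3} \approx -136.67$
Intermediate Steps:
$O{\left(N \right)} = 2 N$ ($O{\left(N \right)} = 6 + \left(N - 3\right) \left(-3 + 5\right) = 6 + \left(-3 + N\right) 2 = 6 + \left(-6 + 2 N\right) = 2 N$)
$o{\left(U,l \right)} = - \frac{40 l}{9}$ ($o{\left(U,l \right)} = \frac{l 5 \cdot 2 \left(-4\right)}{9} = \frac{5 l \left(-8\right)}{9} = \frac{\left(-40\right) l}{9} = - \frac{40 l}{9}$)
$\left(1109 + b\right) + o{\left(8,-3 \right)} = \left(1109 - 1259\right) - - \frac{40}{3} = -150 + \frac{40}{3} = - \frac{410}{3}$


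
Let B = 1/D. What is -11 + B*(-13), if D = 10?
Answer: -123/10 ≈ -12.300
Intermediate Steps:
B = ⅒ (B = 1/10 = ⅒ ≈ 0.10000)
-11 + B*(-13) = -11 + (⅒)*(-13) = -11 - 13/10 = -123/10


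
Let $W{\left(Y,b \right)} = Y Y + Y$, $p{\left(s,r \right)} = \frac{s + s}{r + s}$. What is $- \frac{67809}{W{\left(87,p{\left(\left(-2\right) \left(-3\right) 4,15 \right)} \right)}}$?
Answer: $- \frac{22603}{2552} \approx -8.857$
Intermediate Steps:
$p{\left(s,r \right)} = \frac{2 s}{r + s}$
$W{\left(Y,b \right)} = Y + Y^{2}$ ($W{\left(Y,b \right)} = Y^{2} + Y = Y + Y^{2}$)
$- \frac{67809}{W{\left(87,p{\left(\left(-2\right) \left(-3\right) 4,15 \right)} \right)}} = - \frac{67809}{87 \left(1 + 87\right)} = - \frac{67809}{87 \cdot 88} = - \frac{67809}{7656} = \left(-67809\right) \frac{1}{7656} = - \frac{22603}{2552}$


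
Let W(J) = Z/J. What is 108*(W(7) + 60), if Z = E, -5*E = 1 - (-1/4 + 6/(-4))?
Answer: 226503/35 ≈ 6471.5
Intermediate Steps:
E = -11/20 (E = -(1 - (-1/4 + 6/(-4)))/5 = -(1 - (-1*¼ + 6*(-¼)))/5 = -(1 - (-¼ - 3/2))/5 = -(1 - 1*(-7/4))/5 = -(1 + 7/4)/5 = -⅕*11/4 = -11/20 ≈ -0.55000)
Z = -11/20 ≈ -0.55000
W(J) = -11/(20*J)
108*(W(7) + 60) = 108*(-11/20/7 + 60) = 108*(-11/20*⅐ + 60) = 108*(-11/140 + 60) = 108*(8389/140) = 226503/35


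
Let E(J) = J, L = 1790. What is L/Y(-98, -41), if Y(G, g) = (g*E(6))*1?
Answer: -895/123 ≈ -7.2764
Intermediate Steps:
Y(G, g) = 6*g (Y(G, g) = (g*6)*1 = (6*g)*1 = 6*g)
L/Y(-98, -41) = 1790/((6*(-41))) = 1790/(-246) = 1790*(-1/246) = -895/123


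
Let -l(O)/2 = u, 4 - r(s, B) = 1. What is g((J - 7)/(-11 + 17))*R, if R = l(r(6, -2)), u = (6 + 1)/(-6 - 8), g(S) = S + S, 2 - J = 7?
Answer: -4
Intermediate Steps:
J = -5 (J = 2 - 1*7 = 2 - 7 = -5)
r(s, B) = 3 (r(s, B) = 4 - 1*1 = 4 - 1 = 3)
g(S) = 2*S
u = -½ (u = 7/(-14) = 7*(-1/14) = -½ ≈ -0.50000)
l(O) = 1 (l(O) = -2*(-½) = 1)
R = 1
g((J - 7)/(-11 + 17))*R = (2*((-5 - 7)/(-11 + 17)))*1 = (2*(-12/6))*1 = (2*(-12*⅙))*1 = (2*(-2))*1 = -4*1 = -4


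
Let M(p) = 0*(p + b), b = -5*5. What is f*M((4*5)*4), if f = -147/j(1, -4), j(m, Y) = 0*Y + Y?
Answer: 0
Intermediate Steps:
b = -25
j(m, Y) = Y (j(m, Y) = 0 + Y = Y)
f = 147/4 (f = -147/(-4) = -147*(-¼) = 147/4 ≈ 36.750)
M(p) = 0 (M(p) = 0*(p - 25) = 0*(-25 + p) = 0)
f*M((4*5)*4) = (147/4)*0 = 0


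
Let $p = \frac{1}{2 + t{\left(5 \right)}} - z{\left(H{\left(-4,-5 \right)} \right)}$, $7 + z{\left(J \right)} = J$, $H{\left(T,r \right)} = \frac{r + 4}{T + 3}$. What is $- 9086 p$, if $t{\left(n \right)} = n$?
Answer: $-55814$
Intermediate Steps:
$H{\left(T,r \right)} = \frac{4 + r}{3 + T}$
$z{\left(J \right)} = -7 + J$
$p = \frac{43}{7}$ ($p = \frac{1}{2 + 5} - \left(-7 + \frac{4 - 5}{3 - 4}\right) = \frac{1}{7} - \left(-7 + \frac{1}{-1} \left(-1\right)\right) = \frac{1}{7} - \left(-7 - -1\right) = \frac{1}{7} - \left(-7 + 1\right) = \frac{1}{7} - -6 = \frac{1}{7} + 6 = \frac{43}{7} \approx 6.1429$)
$- 9086 p = \left(-9086\right) \frac{43}{7} = -55814$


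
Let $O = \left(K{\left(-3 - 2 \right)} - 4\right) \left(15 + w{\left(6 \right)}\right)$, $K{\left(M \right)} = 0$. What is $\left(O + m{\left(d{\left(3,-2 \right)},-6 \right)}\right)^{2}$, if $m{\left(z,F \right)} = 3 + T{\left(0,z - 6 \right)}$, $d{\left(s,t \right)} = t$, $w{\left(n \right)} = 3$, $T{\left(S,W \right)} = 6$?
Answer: $3969$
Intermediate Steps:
$O = -72$ ($O = \left(0 - 4\right) \left(15 + 3\right) = \left(-4\right) 18 = -72$)
$m{\left(z,F \right)} = 9$ ($m{\left(z,F \right)} = 3 + 6 = 9$)
$\left(O + m{\left(d{\left(3,-2 \right)},-6 \right)}\right)^{2} = \left(-72 + 9\right)^{2} = \left(-63\right)^{2} = 3969$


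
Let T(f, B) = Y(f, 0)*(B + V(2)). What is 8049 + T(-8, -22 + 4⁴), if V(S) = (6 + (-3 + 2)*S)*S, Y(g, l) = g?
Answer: 6113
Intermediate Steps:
V(S) = S*(6 - S) (V(S) = (6 - S)*S = S*(6 - S))
T(f, B) = f*(8 + B) (T(f, B) = f*(B + 2*(6 - 1*2)) = f*(B + 2*(6 - 2)) = f*(B + 2*4) = f*(B + 8) = f*(8 + B))
8049 + T(-8, -22 + 4⁴) = 8049 - 8*(8 + (-22 + 4⁴)) = 8049 - 8*(8 + (-22 + 256)) = 8049 - 8*(8 + 234) = 8049 - 8*242 = 8049 - 1936 = 6113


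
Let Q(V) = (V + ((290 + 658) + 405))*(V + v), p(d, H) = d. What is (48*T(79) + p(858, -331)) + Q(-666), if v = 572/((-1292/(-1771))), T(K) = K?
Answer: 27700695/323 ≈ 85761.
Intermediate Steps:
v = 253253/323 (v = 572/((-1292*(-1/1771))) = 572/(1292/1771) = 572*(1771/1292) = 253253/323 ≈ 784.07)
Q(V) = (1353 + V)*(253253/323 + V) (Q(V) = (V + ((290 + 658) + 405))*(V + 253253/323) = (V + (948 + 405))*(253253/323 + V) = (V + 1353)*(253253/323 + V) = (1353 + V)*(253253/323 + V))
(48*T(79) + p(858, -331)) + Q(-666) = (48*79 + 858) + (342651309/323 + (-666)**2 + (690272/323)*(-666)) = (3792 + 858) + (342651309/323 + 443556 - 459721152/323) = 4650 + 26198745/323 = 27700695/323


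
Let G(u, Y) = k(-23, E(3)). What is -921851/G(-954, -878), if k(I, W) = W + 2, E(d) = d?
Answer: -921851/5 ≈ -1.8437e+5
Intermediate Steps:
k(I, W) = 2 + W
G(u, Y) = 5 (G(u, Y) = 2 + 3 = 5)
-921851/G(-954, -878) = -921851/5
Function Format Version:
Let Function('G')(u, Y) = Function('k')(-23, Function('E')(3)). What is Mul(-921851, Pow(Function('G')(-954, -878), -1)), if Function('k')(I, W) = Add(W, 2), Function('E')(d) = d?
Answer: Rational(-921851, 5) ≈ -1.8437e+5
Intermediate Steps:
Function('k')(I, W) = Add(2, W)
Function('G')(u, Y) = 5 (Function('G')(u, Y) = Add(2, 3) = 5)
Mul(-921851, Pow(Function('G')(-954, -878), -1)) = Mul(-921851, Pow(5, -1)) = Mul(-921851, Rational(1, 5)) = Rational(-921851, 5)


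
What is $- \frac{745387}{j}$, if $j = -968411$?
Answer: $\frac{745387}{968411} \approx 0.7697$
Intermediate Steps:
$- \frac{745387}{j} = - \frac{745387}{-968411} = \left(-745387\right) \left(- \frac{1}{968411}\right) = \frac{745387}{968411}$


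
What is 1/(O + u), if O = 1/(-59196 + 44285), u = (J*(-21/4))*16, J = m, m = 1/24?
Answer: -29822/104379 ≈ -0.28571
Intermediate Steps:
m = 1/24 ≈ 0.041667
J = 1/24 ≈ 0.041667
u = -7/2 (u = ((-21/4)/24)*16 = ((-21*1/4)/24)*16 = ((1/24)*(-21/4))*16 = -7/32*16 = -7/2 ≈ -3.5000)
O = -1/14911 (O = 1/(-14911) = -1/14911 ≈ -6.7065e-5)
1/(O + u) = 1/(-1/14911 - 7/2) = 1/(-104379/29822) = -29822/104379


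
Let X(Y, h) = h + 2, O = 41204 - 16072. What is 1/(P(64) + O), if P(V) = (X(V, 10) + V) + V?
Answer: 1/25272 ≈ 3.9569e-5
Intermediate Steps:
O = 25132
X(Y, h) = 2 + h
P(V) = 12 + 2*V (P(V) = ((2 + 10) + V) + V = (12 + V) + V = 12 + 2*V)
1/(P(64) + O) = 1/((12 + 2*64) + 25132) = 1/((12 + 128) + 25132) = 1/(140 + 25132) = 1/25272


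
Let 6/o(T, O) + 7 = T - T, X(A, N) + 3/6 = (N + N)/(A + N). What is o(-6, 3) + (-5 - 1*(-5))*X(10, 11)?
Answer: -6/7 ≈ -0.85714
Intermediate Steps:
X(A, N) = -½ + 2*N/(A + N) (X(A, N) = -½ + (N + N)/(A + N) = -½ + (2*N)/(A + N) = -½ + 2*N/(A + N))
o(T, O) = -6/7 (o(T, O) = 6/(-7 + (T - T)) = 6/(-7 + 0) = 6/(-7) = 6*(-⅐) = -6/7)
o(-6, 3) + (-5 - 1*(-5))*X(10, 11) = -6/7 + (-5 - 1*(-5))*((-1*10 + 3*11)/(2*(10 + 11))) = -6/7 + (-5 + 5)*((½)*(-10 + 33)/21) = -6/7 + 0*((½)*(1/21)*23) = -6/7 + 0*(23/42) = -6/7 + 0 = -6/7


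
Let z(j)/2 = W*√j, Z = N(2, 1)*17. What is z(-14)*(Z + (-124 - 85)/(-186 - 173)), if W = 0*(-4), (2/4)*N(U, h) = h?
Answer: 0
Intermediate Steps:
N(U, h) = 2*h
Z = 34 (Z = (2*1)*17 = 2*17 = 34)
W = 0
z(j) = 0 (z(j) = 2*(0*√j) = 2*0 = 0)
z(-14)*(Z + (-124 - 85)/(-186 - 173)) = 0*(34 + (-124 - 85)/(-186 - 173)) = 0*(34 - 209/(-359)) = 0*(34 - 209*(-1/359)) = 0*(34 + 209/359) = 0*(12415/359) = 0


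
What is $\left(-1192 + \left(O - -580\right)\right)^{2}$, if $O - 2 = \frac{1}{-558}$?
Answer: $\frac{115859225161}{311364} \approx 3.721 \cdot 10^{5}$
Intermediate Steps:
$O = \frac{1115}{558}$ ($O = 2 + \frac{1}{-558} = 2 - \frac{1}{558} = \frac{1115}{558} \approx 1.9982$)
$\left(-1192 + \left(O - -580\right)\right)^{2} = \left(-1192 + \left(\frac{1115}{558} - -580\right)\right)^{2} = \left(-1192 + \left(\frac{1115}{558} + 580\right)\right)^{2} = \left(-1192 + \frac{324755}{558}\right)^{2} = \left(- \frac{340381}{558}\right)^{2} = \frac{115859225161}{311364}$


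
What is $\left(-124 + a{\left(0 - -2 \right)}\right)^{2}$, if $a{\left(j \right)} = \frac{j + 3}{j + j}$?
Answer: $\frac{241081}{16} \approx 15068.0$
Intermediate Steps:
$a{\left(j \right)} = \frac{3 + j}{2 j}$
$\left(-124 + a{\left(0 - -2 \right)}\right)^{2} = \left(-124 + \frac{3 + \left(0 - -2\right)}{2 \left(0 - -2\right)}\right)^{2} = \left(-124 + \frac{3 + \left(0 + 2\right)}{2 \left(0 + 2\right)}\right)^{2} = \left(-124 + \frac{3 + 2}{2 \cdot 2}\right)^{2} = \left(-124 + \frac{1}{2} \cdot \frac{1}{2} \cdot 5\right)^{2} = \left(-124 + \frac{5}{4}\right)^{2} = \left(- \frac{491}{4}\right)^{2} = \frac{241081}{16}$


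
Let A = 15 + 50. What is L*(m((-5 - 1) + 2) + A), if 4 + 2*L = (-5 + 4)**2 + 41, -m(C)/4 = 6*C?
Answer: 3059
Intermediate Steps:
m(C) = -24*C
A = 65
L = 19 (L = -2 + ((-5 + 4)**2 + 41)/2 = -2 + ((-1)**2 + 41)/2 = -2 + (1 + 41)/2 = -2 + (1/2)*42 = -2 + 21 = 19)
L*(m((-5 - 1) + 2) + A) = 19*(-24*((-5 - 1) + 2) + 65) = 19*(-24*(-6 + 2) + 65) = 19*(-24*(-4) + 65) = 19*(96 + 65) = 19*161 = 3059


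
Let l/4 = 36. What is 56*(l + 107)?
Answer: 14056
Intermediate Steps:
l = 144 (l = 4*36 = 144)
56*(l + 107) = 56*(144 + 107) = 56*251 = 14056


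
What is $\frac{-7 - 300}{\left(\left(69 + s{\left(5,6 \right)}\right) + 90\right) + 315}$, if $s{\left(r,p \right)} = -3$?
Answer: $- \frac{307}{471} \approx -0.6518$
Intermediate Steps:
$\frac{-7 - 300}{\left(\left(69 + s{\left(5,6 \right)}\right) + 90\right) + 315} = \frac{-7 - 300}{\left(\left(69 - 3\right) + 90\right) + 315} = \frac{-7 - 300}{\left(66 + 90\right) + 315} = - \frac{307}{156 + 315} = - \frac{307}{471}$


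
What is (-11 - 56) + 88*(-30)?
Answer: -2707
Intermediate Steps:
(-11 - 56) + 88*(-30) = -67 - 2640 = -2707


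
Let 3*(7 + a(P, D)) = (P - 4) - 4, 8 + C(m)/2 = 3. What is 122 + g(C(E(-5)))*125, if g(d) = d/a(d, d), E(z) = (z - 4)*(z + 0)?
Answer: 2836/13 ≈ 218.15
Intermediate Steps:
E(z) = z*(-4 + z) (E(z) = (-4 + z)*z = z*(-4 + z))
C(m) = -10 (C(m) = -16 + 2*3 = -16 + 6 = -10)
a(P, D) = -29/3 + P/3 (a(P, D) = -7 + ((P - 4) - 4)/3 = -7 + ((-4 + P) - 4)/3 = -7 + (-8 + P)/3 = -7 + (-8/3 + P/3) = -29/3 + P/3)
g(d) = d/(-29/3 + d/3)
122 + g(C(E(-5)))*125 = 122 + (3*(-10)/(-29 - 10))*125 = 122 + (3*(-10)/(-39))*125 = 122 + (3*(-10)*(-1/39))*125 = 122 + (10/13)*125 = 122 + 1250/13 = 2836/13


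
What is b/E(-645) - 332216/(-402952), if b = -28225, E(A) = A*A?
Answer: 634184206/838190529 ≈ 0.75661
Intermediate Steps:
E(A) = A**2
b/E(-645) - 332216/(-402952) = -28225/((-645)**2) - 332216/(-402952) = -28225/416025 - 332216*(-1/402952) = -28225*1/416025 + 41527/50369 = -1129/16641 + 41527/50369 = 634184206/838190529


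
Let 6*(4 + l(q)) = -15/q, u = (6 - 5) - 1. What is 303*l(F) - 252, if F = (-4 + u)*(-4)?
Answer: -48363/32 ≈ -1511.3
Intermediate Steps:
u = 0 (u = 1 - 1 = 0)
F = 16 (F = (-4 + 0)*(-4) = -4*(-4) = 16)
l(q) = -4 - 5/(2*q) (l(q) = -4 + (-15/q)/6 = -4 - 5/(2*q))
303*l(F) - 252 = 303*(-4 - 5/2/16) - 252 = 303*(-4 - 5/2*1/16) - 252 = 303*(-4 - 5/32) - 252 = 303*(-133/32) - 252 = -40299/32 - 252 = -48363/32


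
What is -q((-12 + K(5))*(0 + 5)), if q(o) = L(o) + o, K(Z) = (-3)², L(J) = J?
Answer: 30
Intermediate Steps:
K(Z) = 9
q(o) = 2*o (q(o) = o + o = 2*o)
-q((-12 + K(5))*(0 + 5)) = -2*(-12 + 9)*(0 + 5) = -2*(-3*5) = -2*(-15) = -1*(-30) = 30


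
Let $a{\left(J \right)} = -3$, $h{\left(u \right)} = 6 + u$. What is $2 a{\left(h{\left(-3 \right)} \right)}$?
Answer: $-6$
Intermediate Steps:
$2 a{\left(h{\left(-3 \right)} \right)} = 2 \left(-3\right) = -6$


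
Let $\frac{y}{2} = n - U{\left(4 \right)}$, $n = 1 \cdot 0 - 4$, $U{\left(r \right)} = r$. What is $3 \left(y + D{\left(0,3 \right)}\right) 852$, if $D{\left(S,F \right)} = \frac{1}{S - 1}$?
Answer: $-43452$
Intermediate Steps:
$n = -4$ ($n = 0 - 4 = -4$)
$D{\left(S,F \right)} = \frac{1}{-1 + S}$
$y = -16$ ($y = 2 \left(-4 - 4\right) = 2 \left(-8\right) = -16$)
$3 \left(y + D{\left(0,3 \right)}\right) 852 = 3 \left(-16 + \frac{1}{-1 + 0}\right) 852 = 3 \left(-16 + \frac{1}{-1}\right) 852 = 3 \left(-16 - 1\right) 852 = 3 \left(-17\right) 852 = \left(-51\right) 852 = -43452$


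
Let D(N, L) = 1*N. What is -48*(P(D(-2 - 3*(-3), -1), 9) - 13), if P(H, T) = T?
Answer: 192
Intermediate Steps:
D(N, L) = N
-48*(P(D(-2 - 3*(-3), -1), 9) - 13) = -48*(9 - 13) = -48*(-4) = 192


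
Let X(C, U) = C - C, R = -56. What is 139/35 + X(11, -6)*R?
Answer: 139/35 ≈ 3.9714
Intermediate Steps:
X(C, U) = 0
139/35 + X(11, -6)*R = 139/35 + 0*(-56) = 139*(1/35) + 0 = 139/35 + 0 = 139/35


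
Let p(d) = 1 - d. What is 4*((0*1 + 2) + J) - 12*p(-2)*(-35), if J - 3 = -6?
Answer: 1256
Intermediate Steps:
J = -3 (J = 3 - 6 = -3)
4*((0*1 + 2) + J) - 12*p(-2)*(-35) = 4*((0*1 + 2) - 3) - 12*(1 - 1*(-2))*(-35) = 4*((0 + 2) - 3) - 12*(1 + 2)*(-35) = 4*(2 - 3) - 36*(-35) = 4*(-1) - 12*(-105) = -4 + 1260 = 1256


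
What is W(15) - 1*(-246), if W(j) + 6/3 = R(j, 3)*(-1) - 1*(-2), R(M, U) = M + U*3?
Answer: 222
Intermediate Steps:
R(M, U) = M + 3*U
W(j) = -9 - j (W(j) = -2 + ((j + 3*3)*(-1) - 1*(-2)) = -2 + ((j + 9)*(-1) + 2) = -2 + ((9 + j)*(-1) + 2) = -2 + ((-9 - j) + 2) = -2 + (-7 - j) = -9 - j)
W(15) - 1*(-246) = (-9 - 1*15) - 1*(-246) = (-9 - 15) + 246 = -24 + 246 = 222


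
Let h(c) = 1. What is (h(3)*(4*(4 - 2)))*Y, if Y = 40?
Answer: 320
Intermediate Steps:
(h(3)*(4*(4 - 2)))*Y = (1*(4*(4 - 2)))*40 = (1*(4*2))*40 = (1*8)*40 = 8*40 = 320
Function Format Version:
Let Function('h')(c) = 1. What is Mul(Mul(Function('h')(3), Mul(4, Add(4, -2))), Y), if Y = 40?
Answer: 320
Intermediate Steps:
Mul(Mul(Function('h')(3), Mul(4, Add(4, -2))), Y) = Mul(Mul(1, Mul(4, Add(4, -2))), 40) = Mul(Mul(1, Mul(4, 2)), 40) = Mul(Mul(1, 8), 40) = Mul(8, 40) = 320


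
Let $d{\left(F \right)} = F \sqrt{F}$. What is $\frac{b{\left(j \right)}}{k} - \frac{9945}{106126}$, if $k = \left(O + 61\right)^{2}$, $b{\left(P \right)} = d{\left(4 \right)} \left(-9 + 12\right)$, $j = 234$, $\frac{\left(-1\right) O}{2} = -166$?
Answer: $- \frac{511149427}{5463684858} \approx -0.093554$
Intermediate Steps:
$O = 332$ ($O = \left(-2\right) \left(-166\right) = 332$)
$d{\left(F \right)} = F^{\frac{3}{2}}$
$b{\left(P \right)} = 24$ ($b{\left(P \right)} = 4^{\frac{3}{2}} \left(-9 + 12\right) = 8 \cdot 3 = 24$)
$k = 154449$ ($k = \left(332 + 61\right)^{2} = 393^{2} = 154449$)
$\frac{b{\left(j \right)}}{k} - \frac{9945}{106126} = \frac{24}{154449} - \frac{9945}{106126} = 24 \cdot \frac{1}{154449} - \frac{9945}{106126} = \frac{8}{51483} - \frac{9945}{106126} = - \frac{511149427}{5463684858}$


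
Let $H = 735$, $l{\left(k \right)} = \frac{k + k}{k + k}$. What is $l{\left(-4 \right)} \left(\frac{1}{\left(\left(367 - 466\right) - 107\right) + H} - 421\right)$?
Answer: $- \frac{222708}{529} \approx -421.0$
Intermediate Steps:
$l{\left(k \right)} = 1$ ($l{\left(k \right)} = \frac{2 k}{2 k} = 2 k \frac{1}{2 k} = 1$)
$l{\left(-4 \right)} \left(\frac{1}{\left(\left(367 - 466\right) - 107\right) + H} - 421\right) = 1 \left(\frac{1}{\left(\left(367 - 466\right) - 107\right) + 735} - 421\right) = 1 \left(\frac{1}{\left(-99 - 107\right) + 735} - 421\right) = 1 \left(\frac{1}{-206 + 735} - 421\right) = 1 \left(\frac{1}{529} - 421\right) = 1 \left(- \frac{222708}{529}\right) = - \frac{222708}{529}$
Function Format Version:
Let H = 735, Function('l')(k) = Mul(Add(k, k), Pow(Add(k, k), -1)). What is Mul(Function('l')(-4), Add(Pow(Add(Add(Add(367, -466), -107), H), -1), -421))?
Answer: Rational(-222708, 529) ≈ -421.00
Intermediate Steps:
Function('l')(k) = 1 (Function('l')(k) = Mul(Mul(2, k), Pow(Mul(2, k), -1)) = Mul(Mul(2, k), Mul(Rational(1, 2), Pow(k, -1))) = 1)
Mul(Function('l')(-4), Add(Pow(Add(Add(Add(367, -466), -107), H), -1), -421)) = Mul(1, Add(Pow(Add(Add(Add(367, -466), -107), 735), -1), -421)) = Mul(1, Add(Pow(Add(Add(-99, -107), 735), -1), -421)) = Mul(1, Add(Pow(Add(-206, 735), -1), -421)) = Mul(1, Add(Pow(529, -1), -421)) = Mul(1, Add(Rational(1, 529), -421)) = Mul(1, Rational(-222708, 529)) = Rational(-222708, 529)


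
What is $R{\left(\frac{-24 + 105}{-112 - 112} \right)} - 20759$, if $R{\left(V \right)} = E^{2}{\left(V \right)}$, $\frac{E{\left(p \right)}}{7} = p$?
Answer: $- \frac{21250655}{1024} \approx -20753.0$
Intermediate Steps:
$E{\left(p \right)} = 7 p$
$R{\left(V \right)} = 49 V^{2}$ ($R{\left(V \right)} = \left(7 V\right)^{2} = 49 V^{2}$)
$R{\left(\frac{-24 + 105}{-112 - 112} \right)} - 20759 = 49 \left(\frac{-24 + 105}{-112 - 112}\right)^{2} - 20759 = 49 \left(\frac{81}{-224}\right)^{2} - 20759 = 49 \left(81 \left(- \frac{1}{224}\right)\right)^{2} - 20759 = 49 \left(- \frac{81}{224}\right)^{2} - 20759 = 49 \cdot \frac{6561}{50176} - 20759 = \frac{6561}{1024} - 20759 = - \frac{21250655}{1024}$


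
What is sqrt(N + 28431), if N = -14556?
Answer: 5*sqrt(555) ≈ 117.79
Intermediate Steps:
sqrt(N + 28431) = sqrt(-14556 + 28431) = sqrt(13875) = 5*sqrt(555)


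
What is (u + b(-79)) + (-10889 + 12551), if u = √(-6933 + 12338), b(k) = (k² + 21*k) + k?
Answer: 6165 + √5405 ≈ 6238.5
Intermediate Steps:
b(k) = k² + 22*k
u = √5405 ≈ 73.519
(u + b(-79)) + (-10889 + 12551) = (√5405 - 79*(22 - 79)) + (-10889 + 12551) = (√5405 - 79*(-57)) + 1662 = (√5405 + 4503) + 1662 = (4503 + √5405) + 1662 = 6165 + √5405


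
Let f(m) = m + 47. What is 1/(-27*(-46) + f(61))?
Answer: 1/1350 ≈ 0.00074074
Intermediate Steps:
f(m) = 47 + m
1/(-27*(-46) + f(61)) = 1/(-27*(-46) + (47 + 61)) = 1/(1242 + 108) = 1/1350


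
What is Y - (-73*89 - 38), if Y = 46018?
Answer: 52553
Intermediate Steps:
Y - (-73*89 - 38) = 46018 - (-73*89 - 38) = 46018 - (-6497 - 38) = 46018 - 1*(-6535) = 46018 + 6535 = 52553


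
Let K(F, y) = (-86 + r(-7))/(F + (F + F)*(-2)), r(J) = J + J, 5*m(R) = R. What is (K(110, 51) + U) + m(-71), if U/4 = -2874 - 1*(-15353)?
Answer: 8233847/165 ≈ 49902.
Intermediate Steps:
m(R) = R/5
r(J) = 2*J
U = 49916 (U = 4*(-2874 - 1*(-15353)) = 4*(-2874 + 15353) = 4*12479 = 49916)
K(F, y) = 100/(3*F) (K(F, y) = (-86 + 2*(-7))/(F + (F + F)*(-2)) = (-86 - 14)/(F + (2*F)*(-2)) = -100/(F - 4*F) = -100*(-1/(3*F)) = -(-100)/(3*F) = 100/(3*F))
(K(110, 51) + U) + m(-71) = ((100/3)/110 + 49916) + (⅕)*(-71) = ((100/3)*(1/110) + 49916) - 71/5 = (10/33 + 49916) - 71/5 = 1647238/33 - 71/5 = 8233847/165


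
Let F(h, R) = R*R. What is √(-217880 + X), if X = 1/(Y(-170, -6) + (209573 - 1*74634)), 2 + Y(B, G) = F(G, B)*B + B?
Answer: I*√4974529530031505553/4778233 ≈ 466.78*I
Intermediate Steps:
F(h, R) = R²
Y(B, G) = -2 + B + B³ (Y(B, G) = -2 + (B²*B + B) = -2 + (B³ + B) = -2 + (B + B³) = -2 + B + B³)
X = -1/4778233 (X = 1/((-2 - 170 + (-170)³) + (209573 - 1*74634)) = 1/((-2 - 170 - 4913000) + (209573 - 74634)) = 1/(-4913172 + 134939) = 1/(-4778233) = -1/4778233 ≈ -2.0928e-7)
√(-217880 + X) = √(-217880 - 1/4778233) = √(-1041081406041/4778233) = I*√4974529530031505553/4778233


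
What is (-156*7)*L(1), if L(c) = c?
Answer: -1092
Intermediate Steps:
(-156*7)*L(1) = -156*7*1 = -26*42*1 = -1092*1 = -1092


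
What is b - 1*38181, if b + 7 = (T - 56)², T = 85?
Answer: -37347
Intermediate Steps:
b = 834 (b = -7 + (85 - 56)² = -7 + 29² = -7 + 841 = 834)
b - 1*38181 = 834 - 1*38181 = 834 - 38181 = -37347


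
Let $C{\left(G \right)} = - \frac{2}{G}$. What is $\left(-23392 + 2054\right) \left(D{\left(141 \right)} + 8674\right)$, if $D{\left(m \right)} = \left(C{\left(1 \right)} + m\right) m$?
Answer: $-603289274$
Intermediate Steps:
$D{\left(m \right)} = m \left(-2 + m\right)$ ($D{\left(m \right)} = \left(- \frac{2}{1} + m\right) m = \left(\left(-2\right) 1 + m\right) m = \left(-2 + m\right) m = m \left(-2 + m\right)$)
$\left(-23392 + 2054\right) \left(D{\left(141 \right)} + 8674\right) = \left(-23392 + 2054\right) \left(141 \left(-2 + 141\right) + 8674\right) = - 21338 \left(141 \cdot 139 + 8674\right) = - 21338 \left(19599 + 8674\right) = \left(-21338\right) 28273 = -603289274$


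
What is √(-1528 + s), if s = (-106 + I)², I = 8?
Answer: 2*√2019 ≈ 89.867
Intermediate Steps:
s = 9604 (s = (-106 + 8)² = (-98)² = 9604)
√(-1528 + s) = √(-1528 + 9604) = √8076 = 2*√2019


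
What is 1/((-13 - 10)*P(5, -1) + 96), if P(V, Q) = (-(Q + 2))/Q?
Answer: 1/73 ≈ 0.013699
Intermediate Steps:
P(V, Q) = (-2 - Q)/Q (P(V, Q) = (-(2 + Q))/Q = (-2 - Q)/Q)
1/((-13 - 10)*P(5, -1) + 96) = 1/((-13 - 10)*((-2 - 1*(-1))/(-1)) + 96) = 1/(-(-23)*(-2 + 1) + 96) = 1/(-(-23)*(-1) + 96) = 1/(-23*1 + 96) = 1/(-23 + 96) = 1/73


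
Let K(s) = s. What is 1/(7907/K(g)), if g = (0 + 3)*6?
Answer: 18/7907 ≈ 0.0022765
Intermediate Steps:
g = 18 (g = 3*6 = 18)
1/(7907/K(g)) = 1/(7907/18) = 18/7907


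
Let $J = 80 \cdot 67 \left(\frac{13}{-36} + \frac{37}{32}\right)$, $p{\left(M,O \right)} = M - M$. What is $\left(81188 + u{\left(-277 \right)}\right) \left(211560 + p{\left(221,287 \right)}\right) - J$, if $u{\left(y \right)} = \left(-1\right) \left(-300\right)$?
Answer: $\frac{310312746325}{18} \approx 1.724 \cdot 10^{10}$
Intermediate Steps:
$p{\left(M,O \right)} = 0$
$u{\left(y \right)} = 300$
$J = \frac{76715}{18}$ ($J = 5360 \left(13 \left(- \frac{1}{36}\right) + 37 \cdot \frac{1}{32}\right) = 5360 \left(- \frac{13}{36} + \frac{37}{32}\right) = 5360 \cdot \frac{229}{288} = \frac{76715}{18} \approx 4261.9$)
$\left(81188 + u{\left(-277 \right)}\right) \left(211560 + p{\left(221,287 \right)}\right) - J = \left(81188 + 300\right) \left(211560 + 0\right) - \frac{76715}{18} = 81488 \cdot 211560 - \frac{76715}{18} = 17239601280 - \frac{76715}{18} = \frac{310312746325}{18}$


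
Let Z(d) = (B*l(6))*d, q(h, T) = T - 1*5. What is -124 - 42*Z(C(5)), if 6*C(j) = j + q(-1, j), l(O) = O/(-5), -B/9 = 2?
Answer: -880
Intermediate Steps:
B = -18 (B = -9*2 = -18)
q(h, T) = -5 + T (q(h, T) = T - 5 = -5 + T)
l(O) = -O/5 (l(O) = O*(-⅕) = -O/5)
C(j) = -⅚ + j/3 (C(j) = (j + (-5 + j))/6 = (-5 + 2*j)/6 = -⅚ + j/3)
Z(d) = 108*d/5 (Z(d) = (-(-18)*6/5)*d = (-18*(-6/5))*d = 108*d/5)
-124 - 42*Z(C(5)) = -124 - 4536*(-⅚ + (⅓)*5)/5 = -124 - 4536*(-⅚ + 5/3)/5 = -124 - 4536*5/(5*6) = -124 - 42*18 = -124 - 756 = -880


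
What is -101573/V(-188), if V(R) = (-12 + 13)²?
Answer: -101573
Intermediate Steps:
V(R) = 1 (V(R) = 1² = 1)
-101573/V(-188) = -101573/1 = -101573*1 = -101573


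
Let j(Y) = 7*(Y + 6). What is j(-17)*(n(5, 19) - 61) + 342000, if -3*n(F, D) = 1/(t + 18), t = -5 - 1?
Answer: 12481169/36 ≈ 3.4670e+5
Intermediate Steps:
t = -6
n(F, D) = -1/36 (n(F, D) = -1/(3*(-6 + 18)) = -1/3/12 = -1/3*1/12 = -1/36)
j(Y) = 42 + 7*Y (j(Y) = 7*(6 + Y) = 42 + 7*Y)
j(-17)*(n(5, 19) - 61) + 342000 = (42 + 7*(-17))*(-1/36 - 61) + 342000 = (42 - 119)*(-2197/36) + 342000 = -77*(-2197/36) + 342000 = 169169/36 + 342000 = 12481169/36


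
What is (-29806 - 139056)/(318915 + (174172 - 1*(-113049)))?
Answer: -84431/303068 ≈ -0.27859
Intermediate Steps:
(-29806 - 139056)/(318915 + (174172 - 1*(-113049))) = -168862/(318915 + (174172 + 113049)) = -168862/(318915 + 287221) = -168862/606136 = -168862*1/606136 = -84431/303068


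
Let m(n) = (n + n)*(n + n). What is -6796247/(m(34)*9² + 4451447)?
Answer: -6796247/4825991 ≈ -1.4083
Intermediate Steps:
m(n) = 4*n² (m(n) = (2*n)*(2*n) = 4*n²)
-6796247/(m(34)*9² + 4451447) = -6796247/((4*34²)*9² + 4451447) = -6796247/((4*1156)*81 + 4451447) = -6796247/(4624*81 + 4451447) = -6796247/(374544 + 4451447) = -6796247/4825991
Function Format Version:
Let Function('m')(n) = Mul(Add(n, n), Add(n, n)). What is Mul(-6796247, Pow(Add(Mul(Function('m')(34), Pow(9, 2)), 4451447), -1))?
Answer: Rational(-6796247, 4825991) ≈ -1.4083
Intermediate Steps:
Function('m')(n) = Mul(4, Pow(n, 2)) (Function('m')(n) = Mul(Mul(2, n), Mul(2, n)) = Mul(4, Pow(n, 2)))
Mul(-6796247, Pow(Add(Mul(Function('m')(34), Pow(9, 2)), 4451447), -1)) = Mul(-6796247, Pow(Add(Mul(Mul(4, Pow(34, 2)), Pow(9, 2)), 4451447), -1)) = Mul(-6796247, Pow(Add(Mul(Mul(4, 1156), 81), 4451447), -1)) = Mul(-6796247, Pow(Add(Mul(4624, 81), 4451447), -1)) = Mul(-6796247, Pow(Add(374544, 4451447), -1)) = Mul(-6796247, Pow(4825991, -1)) = Mul(-6796247, Rational(1, 4825991)) = Rational(-6796247, 4825991)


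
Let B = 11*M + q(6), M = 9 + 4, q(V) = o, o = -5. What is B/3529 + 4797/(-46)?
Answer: -16922265/162334 ≈ -104.24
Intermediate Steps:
q(V) = -5
M = 13
B = 138 (B = 11*13 - 5 = 143 - 5 = 138)
B/3529 + 4797/(-46) = 138/3529 + 4797/(-46) = 138*(1/3529) + 4797*(-1/46) = 138/3529 - 4797/46 = -16922265/162334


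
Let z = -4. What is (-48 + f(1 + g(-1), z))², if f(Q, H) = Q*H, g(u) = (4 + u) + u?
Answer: 3600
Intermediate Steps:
g(u) = 4 + 2*u
f(Q, H) = H*Q
(-48 + f(1 + g(-1), z))² = (-48 - 4*(1 + (4 + 2*(-1))))² = (-48 - 4*(1 + (4 - 2)))² = (-48 - 4*(1 + 2))² = (-48 - 4*3)² = (-48 - 12)² = (-60)² = 3600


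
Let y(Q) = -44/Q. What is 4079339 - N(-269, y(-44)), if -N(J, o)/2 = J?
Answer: 4078801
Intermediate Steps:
N(J, o) = -2*J
4079339 - N(-269, y(-44)) = 4079339 - (-2)*(-269) = 4079339 - 1*538 = 4079339 - 538 = 4078801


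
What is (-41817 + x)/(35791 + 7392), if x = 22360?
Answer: -19457/43183 ≈ -0.45057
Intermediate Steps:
(-41817 + x)/(35791 + 7392) = (-41817 + 22360)/(35791 + 7392) = -19457/43183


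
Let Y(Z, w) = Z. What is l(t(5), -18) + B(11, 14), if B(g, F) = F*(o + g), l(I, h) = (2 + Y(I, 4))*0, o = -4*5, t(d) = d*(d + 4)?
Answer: -126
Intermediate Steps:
t(d) = d*(4 + d)
o = -20
l(I, h) = 0 (l(I, h) = (2 + I)*0 = 0)
B(g, F) = F*(-20 + g)
l(t(5), -18) + B(11, 14) = 0 + 14*(-20 + 11) = 0 + 14*(-9) = 0 - 126 = -126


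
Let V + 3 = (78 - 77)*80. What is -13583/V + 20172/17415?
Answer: -78331567/446985 ≈ -175.24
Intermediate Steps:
V = 77 (V = -3 + (78 - 77)*80 = -3 + 1*80 = -3 + 80 = 77)
-13583/V + 20172/17415 = -13583/77 + 20172/17415 = -13583*1/77 + 20172*(1/17415) = -13583/77 + 6724/5805 = -78331567/446985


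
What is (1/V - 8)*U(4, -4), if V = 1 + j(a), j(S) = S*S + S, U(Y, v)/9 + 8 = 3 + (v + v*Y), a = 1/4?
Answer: 11400/7 ≈ 1628.6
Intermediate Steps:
a = ¼ ≈ 0.25000
U(Y, v) = -45 + 9*v + 9*Y*v (U(Y, v) = -72 + 9*(3 + (v + v*Y)) = -72 + 9*(3 + (v + Y*v)) = -72 + 9*(3 + v + Y*v) = -72 + (27 + 9*v + 9*Y*v) = -45 + 9*v + 9*Y*v)
j(S) = S + S² (j(S) = S² + S = S + S²)
V = 21/16 (V = 1 + (1 + ¼)/4 = 1 + (¼)*(5/4) = 1 + 5/16 = 21/16 ≈ 1.3125)
(1/V - 8)*U(4, -4) = (1/(21/16) - 8)*(-45 + 9*(-4) + 9*4*(-4)) = (16/21 - 8)*(-45 - 36 - 144) = -152/21*(-225) = 11400/7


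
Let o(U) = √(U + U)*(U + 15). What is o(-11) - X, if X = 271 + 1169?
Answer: -1440 + 4*I*√22 ≈ -1440.0 + 18.762*I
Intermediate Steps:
X = 1440
o(U) = √2*√U*(15 + U) (o(U) = √(2*U)*(15 + U) = (√2*√U)*(15 + U) = √2*√U*(15 + U))
o(-11) - X = √2*√(-11)*(15 - 11) - 1*1440 = √2*(I*√11)*4 - 1440 = 4*I*√22 - 1440 = -1440 + 4*I*√22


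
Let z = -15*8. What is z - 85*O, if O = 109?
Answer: -9385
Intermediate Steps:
z = -120
z - 85*O = -120 - 85*109 = -120 - 9265 = -9385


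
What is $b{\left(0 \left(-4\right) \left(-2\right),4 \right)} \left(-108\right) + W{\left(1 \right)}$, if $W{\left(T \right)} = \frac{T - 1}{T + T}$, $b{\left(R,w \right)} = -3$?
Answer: $324$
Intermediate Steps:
$W{\left(T \right)} = \frac{-1 + T}{2 T}$
$b{\left(0 \left(-4\right) \left(-2\right),4 \right)} \left(-108\right) + W{\left(1 \right)} = \left(-3\right) \left(-108\right) + \frac{-1 + 1}{2 \cdot 1} = 324 + \frac{1}{2} \cdot 1 \cdot 0 = 324 + 0 = 324$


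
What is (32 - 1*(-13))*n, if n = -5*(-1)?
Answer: 225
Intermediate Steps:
n = 5
(32 - 1*(-13))*n = (32 - 1*(-13))*5 = (32 + 13)*5 = 45*5 = 225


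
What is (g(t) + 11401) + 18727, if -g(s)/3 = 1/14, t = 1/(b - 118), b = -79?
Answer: 421789/14 ≈ 30128.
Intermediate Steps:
t = -1/197 (t = 1/(-79 - 118) = 1/(-197) = -1/197 ≈ -0.0050761)
g(s) = -3/14
(g(t) + 11401) + 18727 = (-3/14 + 11401) + 18727 = 159611/14 + 18727 = 421789/14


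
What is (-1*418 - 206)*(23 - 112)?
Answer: 55536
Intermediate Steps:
(-1*418 - 206)*(23 - 112) = (-418 - 206)*(-89) = -624*(-89) = 55536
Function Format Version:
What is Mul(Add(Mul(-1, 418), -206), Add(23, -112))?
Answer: 55536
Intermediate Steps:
Mul(Add(Mul(-1, 418), -206), Add(23, -112)) = Mul(Add(-418, -206), -89) = Mul(-624, -89) = 55536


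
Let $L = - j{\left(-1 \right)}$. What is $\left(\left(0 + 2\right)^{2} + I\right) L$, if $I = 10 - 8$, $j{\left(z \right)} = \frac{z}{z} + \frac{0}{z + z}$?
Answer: $-6$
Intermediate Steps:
$j{\left(z \right)} = 1$ ($j{\left(z \right)} = 1 + \frac{0}{2 z} = 1 + 0 \frac{1}{2 z} = 1 + 0 = 1$)
$I = 2$
$L = -1$ ($L = \left(-1\right) 1 = -1$)
$\left(\left(0 + 2\right)^{2} + I\right) L = \left(\left(0 + 2\right)^{2} + 2\right) \left(-1\right) = \left(2^{2} + 2\right) \left(-1\right) = \left(4 + 2\right) \left(-1\right) = 6 \left(-1\right) = -6$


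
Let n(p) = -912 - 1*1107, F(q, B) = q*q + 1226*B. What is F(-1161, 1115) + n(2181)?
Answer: 2712892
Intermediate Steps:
F(q, B) = q² + 1226*B
n(p) = -2019 (n(p) = -912 - 1107 = -2019)
F(-1161, 1115) + n(2181) = ((-1161)² + 1226*1115) - 2019 = (1347921 + 1366990) - 2019 = 2714911 - 2019 = 2712892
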